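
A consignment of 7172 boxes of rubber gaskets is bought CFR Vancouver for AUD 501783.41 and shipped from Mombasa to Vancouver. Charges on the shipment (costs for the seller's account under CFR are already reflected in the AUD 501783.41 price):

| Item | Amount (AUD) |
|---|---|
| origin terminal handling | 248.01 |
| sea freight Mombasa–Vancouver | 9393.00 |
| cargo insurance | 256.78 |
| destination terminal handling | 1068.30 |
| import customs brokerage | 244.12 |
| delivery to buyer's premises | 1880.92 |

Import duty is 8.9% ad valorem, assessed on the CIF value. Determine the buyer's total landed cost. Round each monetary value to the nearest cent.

Total landed cost: AUD 549915.11

CFR: the seller pays costs through ocean freight to the destination port, but not insurance.
Already in the invoice (seller's account under CFR): origin terminal, freight — exclude.
CIF value = CFR price + insurance = 501783.41 + 256.78 = 502040.19
Import duty = 502040.19 × 8.9% = 44681.58
Buyer bears: insurance 256.78 + destination terminal 1068.30 + brokerage 244.12 + delivery 1880.92 + duty 44681.58 = 48131.70
Landed cost = invoice 501783.41 + 48131.70 = 549915.11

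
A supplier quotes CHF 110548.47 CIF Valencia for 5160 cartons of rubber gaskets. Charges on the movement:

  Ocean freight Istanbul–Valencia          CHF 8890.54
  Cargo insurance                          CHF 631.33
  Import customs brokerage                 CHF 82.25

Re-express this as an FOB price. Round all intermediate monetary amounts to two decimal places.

Not relevant to the conversion: brokerage — on the buyer under both terms; not part of either seller's price.
From CIF to FOB, the seller no longer bears: freight, insurance.
FOB price = 110548.47 − 8890.54 − 631.33 = 101026.60

FOB price: CHF 101026.60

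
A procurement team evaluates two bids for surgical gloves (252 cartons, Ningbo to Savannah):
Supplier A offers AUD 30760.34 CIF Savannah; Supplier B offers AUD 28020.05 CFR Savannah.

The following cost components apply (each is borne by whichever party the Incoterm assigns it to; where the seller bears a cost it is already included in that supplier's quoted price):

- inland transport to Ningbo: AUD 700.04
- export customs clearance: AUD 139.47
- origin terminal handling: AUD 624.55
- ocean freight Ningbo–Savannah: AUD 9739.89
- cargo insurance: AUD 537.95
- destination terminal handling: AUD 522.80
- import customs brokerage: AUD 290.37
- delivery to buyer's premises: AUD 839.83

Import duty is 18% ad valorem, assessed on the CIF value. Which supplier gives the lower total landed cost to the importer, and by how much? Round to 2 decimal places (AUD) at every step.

Supplier A (CIF):
The CIF price already equals the CIF value: 30760.34
Import duty = 30760.34 × 18% = 5536.86
Buyer bears (A): 522.80 + 290.37 + 839.83 = 1653.00
Landed cost (A) = invoice 30760.34 + 1653.00 + duty 5536.86 = 37950.20
Supplier B (CFR):
CIF value = CFR price + insurance = 28020.05 + 537.95 = 28558.00
Import duty = 28558.00 × 18% = 5140.44
Buyer bears (B): 537.95 + 522.80 + 290.37 + 839.83 = 2190.95
Landed cost (B) = invoice 28020.05 + 2190.95 + duty 5140.44 = 35351.44
Difference = |37950.20 − 35351.44| = 2598.76

Supplier B is cheaper by AUD 2598.76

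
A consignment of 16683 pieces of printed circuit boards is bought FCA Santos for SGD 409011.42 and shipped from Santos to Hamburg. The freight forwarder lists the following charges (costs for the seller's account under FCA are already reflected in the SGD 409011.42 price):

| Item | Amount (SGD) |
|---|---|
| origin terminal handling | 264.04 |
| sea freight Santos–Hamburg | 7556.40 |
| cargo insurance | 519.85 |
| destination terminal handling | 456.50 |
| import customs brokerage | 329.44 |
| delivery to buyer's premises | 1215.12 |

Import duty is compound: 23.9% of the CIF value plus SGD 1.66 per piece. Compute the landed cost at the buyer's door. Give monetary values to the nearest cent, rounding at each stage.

Total landed cost: SGD 546793.61

FCA: the seller delivers export-cleared goods to the carrier; the buyer bears costs from that point.
CIF value = FCA price + origin terminal + freight + insurance = 409011.42 + 264.04 + 7556.40 + 519.85 = 417351.71
Ad valorem component: 417351.71 × 23.9% = 99747.06
Specific component: 16683 × 1.66 = 27693.78
Import duty = 99747.06 + 27693.78 = 127440.84
Buyer bears: origin terminal 264.04 + freight 7556.40 + insurance 519.85 + destination terminal 456.50 + brokerage 329.44 + delivery 1215.12 + duty 127440.84 = 137782.19
Landed cost = invoice 409011.42 + 137782.19 = 546793.61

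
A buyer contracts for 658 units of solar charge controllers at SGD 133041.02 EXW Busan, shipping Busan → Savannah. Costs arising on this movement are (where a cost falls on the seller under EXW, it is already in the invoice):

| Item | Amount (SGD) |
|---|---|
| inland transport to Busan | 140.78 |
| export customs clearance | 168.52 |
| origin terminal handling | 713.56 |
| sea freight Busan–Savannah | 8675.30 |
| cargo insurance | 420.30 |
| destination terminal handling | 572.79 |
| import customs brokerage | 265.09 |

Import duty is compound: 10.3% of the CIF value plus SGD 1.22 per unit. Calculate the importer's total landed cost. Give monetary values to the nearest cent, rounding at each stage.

EXW: the seller makes goods available at their premises; the buyer bears all onward costs.
CIF value = EXW price + inland to port + export clearance + origin terminal + freight + insurance = 133041.02 + 140.78 + 168.52 + 713.56 + 8675.30 + 420.30 = 143159.48
Ad valorem component: 143159.48 × 10.3% = 14745.43
Specific component: 658 × 1.22 = 802.76
Import duty = 14745.43 + 802.76 = 15548.19
Buyer bears: inland to port 140.78 + export clearance 168.52 + origin terminal 713.56 + freight 8675.30 + insurance 420.30 + destination terminal 572.79 + brokerage 265.09 + duty 15548.19 = 26504.53
Landed cost = invoice 133041.02 + 26504.53 = 159545.55

Total landed cost: SGD 159545.55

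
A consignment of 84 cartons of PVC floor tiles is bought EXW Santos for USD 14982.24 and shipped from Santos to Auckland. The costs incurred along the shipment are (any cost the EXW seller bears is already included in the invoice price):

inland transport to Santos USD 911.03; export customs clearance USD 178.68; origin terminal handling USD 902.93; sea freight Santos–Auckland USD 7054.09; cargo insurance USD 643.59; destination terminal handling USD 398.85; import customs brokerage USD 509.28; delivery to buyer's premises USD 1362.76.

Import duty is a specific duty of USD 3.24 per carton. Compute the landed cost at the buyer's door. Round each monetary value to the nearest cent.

Total landed cost: USD 27215.61

EXW: the seller makes goods available at their premises; the buyer bears all onward costs.
CIF value = EXW price + inland to port + export clearance + origin terminal + freight + insurance = 14982.24 + 911.03 + 178.68 + 902.93 + 7054.09 + 643.59 = 24672.56
Import duty = 84 × 3.24 = 272.16
Buyer bears: inland to port 911.03 + export clearance 178.68 + origin terminal 902.93 + freight 7054.09 + insurance 643.59 + destination terminal 398.85 + brokerage 509.28 + delivery 1362.76 + duty 272.16 = 12233.37
Landed cost = invoice 14982.24 + 12233.37 = 27215.61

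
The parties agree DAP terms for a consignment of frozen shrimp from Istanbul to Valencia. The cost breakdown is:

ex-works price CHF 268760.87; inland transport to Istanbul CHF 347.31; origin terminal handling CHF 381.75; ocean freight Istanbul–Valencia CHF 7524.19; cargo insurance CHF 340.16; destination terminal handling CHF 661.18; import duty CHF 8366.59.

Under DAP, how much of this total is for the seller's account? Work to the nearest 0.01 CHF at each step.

DAP: the seller bears all costs to the named destination except import duty and clearance.
Seller's account: goods 268760.87 + inland to port 347.31 + origin terminal 381.75 + freight 7524.19 + insurance 340.16 + destination terminal 661.18 = 278015.46
Buyer's account: duty 8366.59 = 8366.59

Seller's account: CHF 278015.46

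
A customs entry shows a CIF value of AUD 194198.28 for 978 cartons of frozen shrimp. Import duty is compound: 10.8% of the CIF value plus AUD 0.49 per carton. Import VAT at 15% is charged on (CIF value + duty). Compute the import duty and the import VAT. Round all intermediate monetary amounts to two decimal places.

Ad valorem component: 194198.28 × 10.8% = 20973.41
Specific component: 978 × 0.49 = 479.22
Import duty = 20973.41 + 479.22 = 21452.63
VAT base = CIF + duty = 194198.28 + 21452.63 = 215650.91
Import VAT = 215650.91 × 15% = 32347.64

Import duty: AUD 21452.63; import VAT: AUD 32347.64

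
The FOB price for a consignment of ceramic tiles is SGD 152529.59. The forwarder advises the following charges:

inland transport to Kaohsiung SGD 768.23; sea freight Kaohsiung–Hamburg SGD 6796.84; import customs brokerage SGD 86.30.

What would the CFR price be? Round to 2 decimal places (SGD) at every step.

CFR price: SGD 159326.43

Not relevant to the conversion: inland to port — on the seller under both FOB and CFR; already in the FOB price and stays in the CFR price. brokerage — on the buyer under both terms; not part of either seller's price.
From FOB to CFR, the seller additionally bears: freight.
CFR price = 152529.59 + 6796.84 = 159326.43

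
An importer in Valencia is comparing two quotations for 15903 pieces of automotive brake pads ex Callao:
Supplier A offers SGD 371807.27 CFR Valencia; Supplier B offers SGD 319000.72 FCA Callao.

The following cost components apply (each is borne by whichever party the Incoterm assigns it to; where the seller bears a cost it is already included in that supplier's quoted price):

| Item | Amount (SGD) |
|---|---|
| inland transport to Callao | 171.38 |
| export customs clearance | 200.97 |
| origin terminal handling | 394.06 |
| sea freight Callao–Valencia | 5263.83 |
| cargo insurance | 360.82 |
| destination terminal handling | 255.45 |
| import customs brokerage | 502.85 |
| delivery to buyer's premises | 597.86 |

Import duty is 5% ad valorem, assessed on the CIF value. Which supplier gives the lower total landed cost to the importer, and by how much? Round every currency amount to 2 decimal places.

Supplier A (CFR):
CIF value = CFR price + insurance = 371807.27 + 360.82 = 372168.09
Import duty = 372168.09 × 5% = 18608.40
Buyer bears (A): 360.82 + 255.45 + 502.85 + 597.86 = 1716.98
Landed cost (A) = invoice 371807.27 + 1716.98 + duty 18608.40 = 392132.65
Supplier B (FCA):
CIF value = FCA price + origin terminal + freight + insurance = 319000.72 + 394.06 + 5263.83 + 360.82 = 325019.43
Import duty = 325019.43 × 5% = 16250.97
Buyer bears (B): 394.06 + 5263.83 + 360.82 + 255.45 + 502.85 + 597.86 = 7374.87
Landed cost (B) = invoice 319000.72 + 7374.87 + duty 16250.97 = 342626.56
Difference = |392132.65 − 342626.56| = 49506.09

Supplier B is cheaper by SGD 49506.09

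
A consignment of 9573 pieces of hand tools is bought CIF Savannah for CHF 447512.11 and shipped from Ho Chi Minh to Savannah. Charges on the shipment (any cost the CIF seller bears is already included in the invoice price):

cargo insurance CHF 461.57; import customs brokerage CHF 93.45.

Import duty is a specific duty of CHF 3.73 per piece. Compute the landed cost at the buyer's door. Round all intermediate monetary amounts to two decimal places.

CIF: the seller pays costs through ocean freight and marine insurance to the destination port.
Already in the invoice (seller's account under CIF): insurance — exclude.
The CIF price already equals the CIF value: 447512.11
Import duty = 9573 × 3.73 = 35707.29
Buyer bears: brokerage 93.45 + duty 35707.29 = 35800.74
Landed cost = invoice 447512.11 + 35800.74 = 483312.85

Total landed cost: CHF 483312.85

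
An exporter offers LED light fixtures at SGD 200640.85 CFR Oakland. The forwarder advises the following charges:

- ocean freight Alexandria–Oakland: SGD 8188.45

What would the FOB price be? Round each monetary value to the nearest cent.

From CFR to FOB, the seller no longer bears: freight.
FOB price = 200640.85 − 8188.45 = 192452.40

FOB price: SGD 192452.40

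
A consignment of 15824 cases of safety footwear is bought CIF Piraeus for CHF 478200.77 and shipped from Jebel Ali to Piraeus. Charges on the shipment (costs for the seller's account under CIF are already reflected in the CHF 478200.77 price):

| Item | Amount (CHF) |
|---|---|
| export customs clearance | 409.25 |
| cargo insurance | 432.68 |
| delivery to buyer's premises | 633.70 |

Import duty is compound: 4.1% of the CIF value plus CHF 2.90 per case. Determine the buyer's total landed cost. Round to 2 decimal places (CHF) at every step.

CIF: the seller pays costs through ocean freight and marine insurance to the destination port.
Already in the invoice (seller's account under CIF): export clearance, insurance — exclude.
The CIF price already equals the CIF value: 478200.77
Ad valorem component: 478200.77 × 4.1% = 19606.23
Specific component: 15824 × 2.90 = 45889.60
Import duty = 19606.23 + 45889.60 = 65495.83
Buyer bears: delivery 633.70 + duty 65495.83 = 66129.53
Landed cost = invoice 478200.77 + 66129.53 = 544330.30

Total landed cost: CHF 544330.30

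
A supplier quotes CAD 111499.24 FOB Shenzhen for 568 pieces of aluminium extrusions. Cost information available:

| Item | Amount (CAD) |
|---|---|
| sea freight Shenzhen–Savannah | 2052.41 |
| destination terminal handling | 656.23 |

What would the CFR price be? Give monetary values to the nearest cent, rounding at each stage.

CFR price: CAD 113551.65

Not relevant to the conversion: destination terminal — on the buyer under both terms; not part of either seller's price.
From FOB to CFR, the seller additionally bears: freight.
CFR price = 111499.24 + 2052.41 = 113551.65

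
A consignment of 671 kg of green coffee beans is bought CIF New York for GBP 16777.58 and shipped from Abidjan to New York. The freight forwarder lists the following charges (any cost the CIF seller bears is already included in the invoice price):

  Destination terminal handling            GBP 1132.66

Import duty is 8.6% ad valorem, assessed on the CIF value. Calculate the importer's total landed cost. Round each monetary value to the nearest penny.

CIF: the seller pays costs through ocean freight and marine insurance to the destination port.
The CIF price already equals the CIF value: 16777.58
Import duty = 16777.58 × 8.6% = 1442.87
Buyer bears: destination terminal 1132.66 + duty 1442.87 = 2575.53
Landed cost = invoice 16777.58 + 2575.53 = 19353.11

Total landed cost: GBP 19353.11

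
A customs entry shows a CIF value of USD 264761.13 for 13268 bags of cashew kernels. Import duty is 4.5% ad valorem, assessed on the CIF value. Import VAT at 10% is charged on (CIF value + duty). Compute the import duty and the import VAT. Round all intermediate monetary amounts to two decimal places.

Import duty: USD 11914.25; import VAT: USD 27667.54

Import duty = 264761.13 × 4.5% = 11914.25
VAT base = CIF + duty = 264761.13 + 11914.25 = 276675.38
Import VAT = 276675.38 × 10% = 27667.54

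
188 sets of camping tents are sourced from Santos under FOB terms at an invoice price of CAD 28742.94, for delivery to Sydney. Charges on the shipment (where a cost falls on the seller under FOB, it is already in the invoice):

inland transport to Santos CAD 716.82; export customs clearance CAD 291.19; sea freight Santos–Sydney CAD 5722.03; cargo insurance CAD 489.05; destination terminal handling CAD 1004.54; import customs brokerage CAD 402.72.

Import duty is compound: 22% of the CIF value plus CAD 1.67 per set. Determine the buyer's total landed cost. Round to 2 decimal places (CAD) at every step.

Total landed cost: CAD 44365.12

FOB: the seller bears costs until goods are on board at the origin port; the buyer bears freight, insurance and all costs thereafter.
Already in the invoice (seller's account under FOB): inland to port, export clearance — exclude.
CIF value = FOB price + freight + insurance = 28742.94 + 5722.03 + 489.05 = 34954.02
Ad valorem component: 34954.02 × 22% = 7689.88
Specific component: 188 × 1.67 = 313.96
Import duty = 7689.88 + 313.96 = 8003.84
Buyer bears: freight 5722.03 + insurance 489.05 + destination terminal 1004.54 + brokerage 402.72 + duty 8003.84 = 15622.18
Landed cost = invoice 28742.94 + 15622.18 = 44365.12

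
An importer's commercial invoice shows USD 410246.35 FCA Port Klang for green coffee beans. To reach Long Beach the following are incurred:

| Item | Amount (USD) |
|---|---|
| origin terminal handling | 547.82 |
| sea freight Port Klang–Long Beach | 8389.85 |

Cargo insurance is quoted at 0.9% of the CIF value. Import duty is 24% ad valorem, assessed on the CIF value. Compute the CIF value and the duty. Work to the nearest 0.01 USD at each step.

CIF value: USD 422990.94; import duty: USD 101517.83

Let C be the CIF value. C = FCA price + pre-shipment costs + freight + 0.9% × C
C − 0.9% × C = 410246.35 + 547.82 + 8389.85
0.991 × C = 419184.02
C = 419184.02 / 0.991 = 422990.94
Insurance premium = 0.9% × 422990.94 = 3806.92
Import duty = 422990.94 × 24% = 101517.83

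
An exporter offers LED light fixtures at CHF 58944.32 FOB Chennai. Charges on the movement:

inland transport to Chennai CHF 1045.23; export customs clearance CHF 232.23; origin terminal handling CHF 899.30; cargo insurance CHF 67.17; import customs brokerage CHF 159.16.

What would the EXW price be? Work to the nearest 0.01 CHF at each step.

Not relevant to the conversion: insurance, brokerage — on the buyer under both terms; not part of either seller's price.
From FOB to EXW, the seller no longer bears: inland to port, export clearance, origin terminal.
EXW price = 58944.32 − 1045.23 − 232.23 − 899.30 = 56767.56

EXW price: CHF 56767.56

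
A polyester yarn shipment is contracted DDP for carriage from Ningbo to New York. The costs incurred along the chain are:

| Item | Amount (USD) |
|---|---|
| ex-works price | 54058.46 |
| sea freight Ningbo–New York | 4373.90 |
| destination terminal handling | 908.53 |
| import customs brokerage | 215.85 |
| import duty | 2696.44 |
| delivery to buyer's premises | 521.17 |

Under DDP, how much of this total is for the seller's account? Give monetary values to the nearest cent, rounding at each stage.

Seller's account: USD 62774.35

DDP: the seller bears all costs including import duty.
Seller's account: goods 54058.46 + freight 4373.90 + destination terminal 908.53 + brokerage 215.85 + duty 2696.44 + delivery 521.17 = 62774.35
Buyer's account: 0.00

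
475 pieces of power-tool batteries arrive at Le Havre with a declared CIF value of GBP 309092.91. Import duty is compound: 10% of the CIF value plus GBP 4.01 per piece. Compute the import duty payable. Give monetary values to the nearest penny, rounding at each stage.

Import duty: GBP 32814.04

Ad valorem component: 309092.91 × 10% = 30909.29
Specific component: 475 × 4.01 = 1904.75
Import duty = 30909.29 + 1904.75 = 32814.04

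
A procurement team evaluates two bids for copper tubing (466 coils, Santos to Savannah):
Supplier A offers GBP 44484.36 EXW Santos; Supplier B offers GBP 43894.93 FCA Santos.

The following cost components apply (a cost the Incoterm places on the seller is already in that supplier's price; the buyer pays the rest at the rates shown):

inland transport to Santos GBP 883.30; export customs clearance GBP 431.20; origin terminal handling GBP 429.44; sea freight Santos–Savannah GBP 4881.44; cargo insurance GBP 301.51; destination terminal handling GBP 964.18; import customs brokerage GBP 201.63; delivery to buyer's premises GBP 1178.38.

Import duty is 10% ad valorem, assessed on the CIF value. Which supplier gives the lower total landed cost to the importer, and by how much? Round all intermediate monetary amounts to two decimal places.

Supplier A (EXW):
CIF value = EXW price + inland to port + export clearance + origin terminal + freight + insurance = 44484.36 + 883.30 + 431.20 + 429.44 + 4881.44 + 301.51 = 51411.25
Import duty = 51411.25 × 10% = 5141.13
Buyer bears (A): 883.30 + 431.20 + 429.44 + 4881.44 + 301.51 + 964.18 + 201.63 + 1178.38 = 9271.08
Landed cost (A) = invoice 44484.36 + 9271.08 + duty 5141.13 = 58896.57
Supplier B (FCA):
CIF value = FCA price + origin terminal + freight + insurance = 43894.93 + 429.44 + 4881.44 + 301.51 = 49507.32
Import duty = 49507.32 × 10% = 4950.73
Buyer bears (B): 429.44 + 4881.44 + 301.51 + 964.18 + 201.63 + 1178.38 = 7956.58
Landed cost (B) = invoice 43894.93 + 7956.58 + duty 4950.73 = 56802.24
Difference = |58896.57 − 56802.24| = 2094.33

Supplier B is cheaper by GBP 2094.33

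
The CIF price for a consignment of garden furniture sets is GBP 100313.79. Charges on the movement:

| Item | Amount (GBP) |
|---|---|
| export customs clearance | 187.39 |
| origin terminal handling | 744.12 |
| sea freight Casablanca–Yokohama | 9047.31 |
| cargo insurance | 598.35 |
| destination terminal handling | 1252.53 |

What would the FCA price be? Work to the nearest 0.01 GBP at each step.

FCA price: GBP 89924.01

Not relevant to the conversion: export clearance — on the seller under both CIF and FCA; already in the CIF price and stays in the FCA price. destination terminal — on the buyer under both terms; not part of either seller's price.
From CIF to FCA, the seller no longer bears: origin terminal, freight, insurance.
FCA price = 100313.79 − 744.12 − 9047.31 − 598.35 = 89924.01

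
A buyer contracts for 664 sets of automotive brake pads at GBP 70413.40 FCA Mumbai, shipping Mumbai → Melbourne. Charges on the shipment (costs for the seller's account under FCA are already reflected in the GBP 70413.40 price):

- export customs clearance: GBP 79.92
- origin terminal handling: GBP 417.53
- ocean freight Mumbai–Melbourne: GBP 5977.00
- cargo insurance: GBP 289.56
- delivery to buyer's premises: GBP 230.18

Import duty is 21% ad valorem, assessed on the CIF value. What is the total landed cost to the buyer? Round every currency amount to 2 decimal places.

Total landed cost: GBP 93518.14

FCA: the seller delivers export-cleared goods to the carrier; the buyer bears costs from that point.
Already in the invoice (seller's account under FCA): export clearance — exclude.
CIF value = FCA price + origin terminal + freight + insurance = 70413.40 + 417.53 + 5977.00 + 289.56 = 77097.49
Import duty = 77097.49 × 21% = 16190.47
Buyer bears: origin terminal 417.53 + freight 5977.00 + insurance 289.56 + delivery 230.18 + duty 16190.47 = 23104.74
Landed cost = invoice 70413.40 + 23104.74 = 93518.14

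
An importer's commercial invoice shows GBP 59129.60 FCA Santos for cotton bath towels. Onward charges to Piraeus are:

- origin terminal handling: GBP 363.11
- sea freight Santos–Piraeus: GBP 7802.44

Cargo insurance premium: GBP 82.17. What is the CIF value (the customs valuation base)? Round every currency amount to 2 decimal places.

CIF value: GBP 67377.32

CIF = FCA price + pre-shipment costs + freight + insurance
CIF = 59129.60 + 363.11 + 7802.44 + 82.17 = 67377.32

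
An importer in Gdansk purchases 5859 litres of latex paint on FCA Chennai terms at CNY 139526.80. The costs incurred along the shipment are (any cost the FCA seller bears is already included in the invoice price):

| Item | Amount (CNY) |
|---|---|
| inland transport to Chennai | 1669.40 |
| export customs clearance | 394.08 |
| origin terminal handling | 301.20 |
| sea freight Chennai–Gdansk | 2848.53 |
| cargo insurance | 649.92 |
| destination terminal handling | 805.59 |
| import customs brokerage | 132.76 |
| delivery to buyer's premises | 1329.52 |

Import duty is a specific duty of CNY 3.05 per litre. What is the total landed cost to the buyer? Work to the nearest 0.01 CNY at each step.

Total landed cost: CNY 163464.27

FCA: the seller delivers export-cleared goods to the carrier; the buyer bears costs from that point.
Already in the invoice (seller's account under FCA): inland to port, export clearance — exclude.
CIF value = FCA price + origin terminal + freight + insurance = 139526.80 + 301.20 + 2848.53 + 649.92 = 143326.45
Import duty = 5859 × 3.05 = 17869.95
Buyer bears: origin terminal 301.20 + freight 2848.53 + insurance 649.92 + destination terminal 805.59 + brokerage 132.76 + delivery 1329.52 + duty 17869.95 = 23937.47
Landed cost = invoice 139526.80 + 23937.47 = 163464.27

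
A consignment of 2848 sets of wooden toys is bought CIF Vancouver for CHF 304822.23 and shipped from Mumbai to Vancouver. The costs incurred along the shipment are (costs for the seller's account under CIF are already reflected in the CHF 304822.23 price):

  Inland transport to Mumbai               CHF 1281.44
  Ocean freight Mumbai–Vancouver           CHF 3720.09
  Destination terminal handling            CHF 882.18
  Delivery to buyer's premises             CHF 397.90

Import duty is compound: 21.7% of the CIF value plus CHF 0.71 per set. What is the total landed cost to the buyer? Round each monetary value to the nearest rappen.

Total landed cost: CHF 374270.81

CIF: the seller pays costs through ocean freight and marine insurance to the destination port.
Already in the invoice (seller's account under CIF): inland to port, freight — exclude.
The CIF price already equals the CIF value: 304822.23
Ad valorem component: 304822.23 × 21.7% = 66146.42
Specific component: 2848 × 0.71 = 2022.08
Import duty = 66146.42 + 2022.08 = 68168.50
Buyer bears: destination terminal 882.18 + delivery 397.90 + duty 68168.50 = 69448.58
Landed cost = invoice 304822.23 + 69448.58 = 374270.81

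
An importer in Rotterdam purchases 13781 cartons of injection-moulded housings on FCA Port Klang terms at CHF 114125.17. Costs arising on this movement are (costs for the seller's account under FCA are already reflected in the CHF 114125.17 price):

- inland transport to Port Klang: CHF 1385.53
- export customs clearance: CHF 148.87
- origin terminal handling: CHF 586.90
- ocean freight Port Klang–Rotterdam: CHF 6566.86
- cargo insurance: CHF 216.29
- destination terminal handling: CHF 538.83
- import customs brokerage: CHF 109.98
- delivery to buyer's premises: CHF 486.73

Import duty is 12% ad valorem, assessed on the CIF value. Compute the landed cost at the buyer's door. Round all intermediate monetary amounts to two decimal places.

Total landed cost: CHF 137210.19

FCA: the seller delivers export-cleared goods to the carrier; the buyer bears costs from that point.
Already in the invoice (seller's account under FCA): inland to port, export clearance — exclude.
CIF value = FCA price + origin terminal + freight + insurance = 114125.17 + 586.90 + 6566.86 + 216.29 = 121495.22
Import duty = 121495.22 × 12% = 14579.43
Buyer bears: origin terminal 586.90 + freight 6566.86 + insurance 216.29 + destination terminal 538.83 + brokerage 109.98 + delivery 486.73 + duty 14579.43 = 23085.02
Landed cost = invoice 114125.17 + 23085.02 = 137210.19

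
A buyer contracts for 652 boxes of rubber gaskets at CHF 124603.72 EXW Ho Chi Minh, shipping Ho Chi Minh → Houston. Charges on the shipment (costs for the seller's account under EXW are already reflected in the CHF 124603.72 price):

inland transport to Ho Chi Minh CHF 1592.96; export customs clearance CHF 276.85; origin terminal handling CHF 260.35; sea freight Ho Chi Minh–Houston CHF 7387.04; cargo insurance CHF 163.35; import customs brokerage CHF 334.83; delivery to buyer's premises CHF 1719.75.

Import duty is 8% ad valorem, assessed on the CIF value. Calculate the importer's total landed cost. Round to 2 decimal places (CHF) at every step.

EXW: the seller makes goods available at their premises; the buyer bears all onward costs.
CIF value = EXW price + inland to port + export clearance + origin terminal + freight + insurance = 124603.72 + 1592.96 + 276.85 + 260.35 + 7387.04 + 163.35 = 134284.27
Import duty = 134284.27 × 8% = 10742.74
Buyer bears: inland to port 1592.96 + export clearance 276.85 + origin terminal 260.35 + freight 7387.04 + insurance 163.35 + brokerage 334.83 + delivery 1719.75 + duty 10742.74 = 22477.87
Landed cost = invoice 124603.72 + 22477.87 = 147081.59

Total landed cost: CHF 147081.59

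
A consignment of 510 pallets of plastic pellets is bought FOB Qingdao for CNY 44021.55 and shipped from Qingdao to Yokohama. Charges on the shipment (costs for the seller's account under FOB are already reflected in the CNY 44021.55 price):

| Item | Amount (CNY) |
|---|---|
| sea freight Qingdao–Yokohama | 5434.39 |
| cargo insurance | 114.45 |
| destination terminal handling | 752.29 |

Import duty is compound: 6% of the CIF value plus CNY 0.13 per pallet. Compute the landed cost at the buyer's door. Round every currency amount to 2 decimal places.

Total landed cost: CNY 53363.20

FOB: the seller bears costs until goods are on board at the origin port; the buyer bears freight, insurance and all costs thereafter.
CIF value = FOB price + freight + insurance = 44021.55 + 5434.39 + 114.45 = 49570.39
Ad valorem component: 49570.39 × 6% = 2974.22
Specific component: 510 × 0.13 = 66.30
Import duty = 2974.22 + 66.30 = 3040.52
Buyer bears: freight 5434.39 + insurance 114.45 + destination terminal 752.29 + duty 3040.52 = 9341.65
Landed cost = invoice 44021.55 + 9341.65 = 53363.20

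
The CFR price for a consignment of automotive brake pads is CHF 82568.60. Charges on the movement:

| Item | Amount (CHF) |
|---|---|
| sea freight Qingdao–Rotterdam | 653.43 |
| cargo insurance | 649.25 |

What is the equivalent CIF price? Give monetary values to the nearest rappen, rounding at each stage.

Not relevant to the conversion: freight — on the seller under both CFR and CIF; already in the CFR price and stays in the CIF price.
From CFR to CIF, the seller additionally bears: insurance.
CIF price = 82568.60 + 649.25 = 83217.85

CIF price: CHF 83217.85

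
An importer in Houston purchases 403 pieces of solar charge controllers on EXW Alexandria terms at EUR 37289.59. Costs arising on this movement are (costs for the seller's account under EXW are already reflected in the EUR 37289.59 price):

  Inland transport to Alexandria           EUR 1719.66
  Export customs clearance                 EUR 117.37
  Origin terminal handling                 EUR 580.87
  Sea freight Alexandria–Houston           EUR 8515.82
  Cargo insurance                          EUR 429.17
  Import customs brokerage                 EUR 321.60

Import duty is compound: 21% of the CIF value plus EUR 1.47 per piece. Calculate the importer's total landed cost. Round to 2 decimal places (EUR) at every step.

Total landed cost: EUR 59783.51

EXW: the seller makes goods available at their premises; the buyer bears all onward costs.
CIF value = EXW price + inland to port + export clearance + origin terminal + freight + insurance = 37289.59 + 1719.66 + 117.37 + 580.87 + 8515.82 + 429.17 = 48652.48
Ad valorem component: 48652.48 × 21% = 10217.02
Specific component: 403 × 1.47 = 592.41
Import duty = 10217.02 + 592.41 = 10809.43
Buyer bears: inland to port 1719.66 + export clearance 117.37 + origin terminal 580.87 + freight 8515.82 + insurance 429.17 + brokerage 321.60 + duty 10809.43 = 22493.92
Landed cost = invoice 37289.59 + 22493.92 = 59783.51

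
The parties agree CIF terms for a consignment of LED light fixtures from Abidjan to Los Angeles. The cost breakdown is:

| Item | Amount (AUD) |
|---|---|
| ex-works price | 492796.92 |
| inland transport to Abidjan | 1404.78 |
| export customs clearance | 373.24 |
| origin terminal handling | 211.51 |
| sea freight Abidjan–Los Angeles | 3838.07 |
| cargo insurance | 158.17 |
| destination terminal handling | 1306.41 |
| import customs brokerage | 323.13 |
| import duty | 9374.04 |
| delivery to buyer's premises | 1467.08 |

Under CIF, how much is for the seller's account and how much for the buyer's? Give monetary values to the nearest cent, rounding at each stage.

CIF: the seller pays costs through ocean freight and marine insurance to the destination port.
Seller's account: goods 492796.92 + inland to port 1404.78 + export clearance 373.24 + origin terminal 211.51 + freight 3838.07 + insurance 158.17 = 498782.69
Buyer's account: destination terminal 1306.41 + brokerage 323.13 + duty 9374.04 + delivery 1467.08 = 12470.66

Seller: AUD 498782.69; buyer: AUD 12470.66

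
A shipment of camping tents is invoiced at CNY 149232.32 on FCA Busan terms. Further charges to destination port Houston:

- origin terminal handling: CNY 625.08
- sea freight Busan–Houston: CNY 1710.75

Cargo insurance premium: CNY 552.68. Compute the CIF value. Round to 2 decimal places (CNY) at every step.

CIF value: CNY 152120.83

CIF = FCA price + pre-shipment costs + freight + insurance
CIF = 149232.32 + 625.08 + 1710.75 + 552.68 = 152120.83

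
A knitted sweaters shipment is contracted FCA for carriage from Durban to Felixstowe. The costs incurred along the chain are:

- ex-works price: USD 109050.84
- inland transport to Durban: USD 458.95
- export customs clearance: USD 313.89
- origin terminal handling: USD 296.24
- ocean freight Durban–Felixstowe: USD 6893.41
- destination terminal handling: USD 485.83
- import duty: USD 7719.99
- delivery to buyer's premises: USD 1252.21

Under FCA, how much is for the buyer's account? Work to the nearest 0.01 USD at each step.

Buyer's account: USD 16647.68

FCA: the seller delivers export-cleared goods to the carrier; the buyer bears costs from that point.
Seller's account: goods 109050.84 + inland to port 458.95 + export clearance 313.89 = 109823.68
Buyer's account: origin terminal 296.24 + freight 6893.41 + destination terminal 485.83 + duty 7719.99 + delivery 1252.21 = 16647.68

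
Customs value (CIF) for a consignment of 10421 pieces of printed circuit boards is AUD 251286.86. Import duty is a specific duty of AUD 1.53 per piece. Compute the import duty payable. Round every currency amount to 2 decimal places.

Import duty = 10421 × 1.53 = 15944.13

Import duty: AUD 15944.13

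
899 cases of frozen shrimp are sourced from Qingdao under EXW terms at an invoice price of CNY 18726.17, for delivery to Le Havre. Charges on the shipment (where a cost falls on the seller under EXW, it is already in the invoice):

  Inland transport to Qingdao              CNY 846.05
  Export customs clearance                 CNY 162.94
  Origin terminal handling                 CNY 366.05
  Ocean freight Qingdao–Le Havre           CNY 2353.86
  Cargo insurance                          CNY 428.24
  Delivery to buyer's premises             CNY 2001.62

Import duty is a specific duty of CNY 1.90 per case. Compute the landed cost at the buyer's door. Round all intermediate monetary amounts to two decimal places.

EXW: the seller makes goods available at their premises; the buyer bears all onward costs.
CIF value = EXW price + inland to port + export clearance + origin terminal + freight + insurance = 18726.17 + 846.05 + 162.94 + 366.05 + 2353.86 + 428.24 = 22883.31
Import duty = 899 × 1.90 = 1708.10
Buyer bears: inland to port 846.05 + export clearance 162.94 + origin terminal 366.05 + freight 2353.86 + insurance 428.24 + delivery 2001.62 + duty 1708.10 = 7866.86
Landed cost = invoice 18726.17 + 7866.86 = 26593.03

Total landed cost: CNY 26593.03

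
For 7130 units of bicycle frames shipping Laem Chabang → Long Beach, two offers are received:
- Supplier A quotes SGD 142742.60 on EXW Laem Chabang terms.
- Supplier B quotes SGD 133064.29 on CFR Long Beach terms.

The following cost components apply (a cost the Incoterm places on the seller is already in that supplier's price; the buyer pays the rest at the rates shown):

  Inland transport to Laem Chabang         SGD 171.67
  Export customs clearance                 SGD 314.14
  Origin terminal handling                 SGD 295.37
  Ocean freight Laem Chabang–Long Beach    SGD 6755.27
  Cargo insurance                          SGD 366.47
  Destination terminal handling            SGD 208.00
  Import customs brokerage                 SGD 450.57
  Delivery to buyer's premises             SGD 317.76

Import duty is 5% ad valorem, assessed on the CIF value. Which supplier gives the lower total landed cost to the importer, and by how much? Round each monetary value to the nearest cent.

Supplier A (EXW):
CIF value = EXW price + inland to port + export clearance + origin terminal + freight + insurance = 142742.60 + 171.67 + 314.14 + 295.37 + 6755.27 + 366.47 = 150645.52
Import duty = 150645.52 × 5% = 7532.28
Buyer bears (A): 171.67 + 314.14 + 295.37 + 6755.27 + 366.47 + 208.00 + 450.57 + 317.76 = 8879.25
Landed cost (A) = invoice 142742.60 + 8879.25 + duty 7532.28 = 159154.13
Supplier B (CFR):
CIF value = CFR price + insurance = 133064.29 + 366.47 = 133430.76
Import duty = 133430.76 × 5% = 6671.54
Buyer bears (B): 366.47 + 208.00 + 450.57 + 317.76 = 1342.80
Landed cost (B) = invoice 133064.29 + 1342.80 + duty 6671.54 = 141078.63
Difference = |159154.13 − 141078.63| = 18075.50

Supplier B is cheaper by SGD 18075.50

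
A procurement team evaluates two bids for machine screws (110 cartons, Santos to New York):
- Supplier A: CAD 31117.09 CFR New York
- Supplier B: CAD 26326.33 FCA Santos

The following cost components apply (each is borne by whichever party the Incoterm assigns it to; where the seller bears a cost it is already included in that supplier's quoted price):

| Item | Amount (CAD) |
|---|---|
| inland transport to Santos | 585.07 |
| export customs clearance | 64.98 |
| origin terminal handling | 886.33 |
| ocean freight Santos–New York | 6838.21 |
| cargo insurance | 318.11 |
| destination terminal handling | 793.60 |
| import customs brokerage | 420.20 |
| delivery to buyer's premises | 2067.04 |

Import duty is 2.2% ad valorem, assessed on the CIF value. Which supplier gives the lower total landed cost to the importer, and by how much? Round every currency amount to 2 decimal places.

Supplier A (CFR):
CIF value = CFR price + insurance = 31117.09 + 318.11 = 31435.20
Import duty = 31435.20 × 2.2% = 691.57
Buyer bears (A): 318.11 + 793.60 + 420.20 + 2067.04 = 3598.95
Landed cost (A) = invoice 31117.09 + 3598.95 + duty 691.57 = 35407.61
Supplier B (FCA):
CIF value = FCA price + origin terminal + freight + insurance = 26326.33 + 886.33 + 6838.21 + 318.11 = 34368.98
Import duty = 34368.98 × 2.2% = 756.12
Buyer bears (B): 886.33 + 6838.21 + 318.11 + 793.60 + 420.20 + 2067.04 = 11323.49
Landed cost (B) = invoice 26326.33 + 11323.49 + duty 756.12 = 38405.94
Difference = |35407.61 − 38405.94| = 2998.33

Supplier A is cheaper by CAD 2998.33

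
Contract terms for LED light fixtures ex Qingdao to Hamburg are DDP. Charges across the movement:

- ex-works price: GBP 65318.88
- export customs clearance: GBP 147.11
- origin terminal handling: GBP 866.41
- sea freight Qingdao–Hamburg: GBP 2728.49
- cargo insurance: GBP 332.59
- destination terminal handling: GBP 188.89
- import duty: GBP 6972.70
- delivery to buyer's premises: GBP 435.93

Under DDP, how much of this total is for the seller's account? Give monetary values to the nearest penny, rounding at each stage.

DDP: the seller bears all costs including import duty.
Seller's account: goods 65318.88 + export clearance 147.11 + origin terminal 866.41 + freight 2728.49 + insurance 332.59 + destination terminal 188.89 + duty 6972.70 + delivery 435.93 = 76991.00
Buyer's account: 0.00

Seller's account: GBP 76991.00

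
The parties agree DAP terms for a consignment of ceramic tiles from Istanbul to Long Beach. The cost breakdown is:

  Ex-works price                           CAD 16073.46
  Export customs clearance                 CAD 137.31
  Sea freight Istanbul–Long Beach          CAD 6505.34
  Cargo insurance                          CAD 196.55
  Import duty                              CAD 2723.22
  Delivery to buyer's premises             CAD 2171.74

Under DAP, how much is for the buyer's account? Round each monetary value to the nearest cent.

DAP: the seller bears all costs to the named destination except import duty and clearance.
Seller's account: goods 16073.46 + export clearance 137.31 + freight 6505.34 + insurance 196.55 + delivery 2171.74 = 25084.40
Buyer's account: duty 2723.22 = 2723.22

Buyer's account: CAD 2723.22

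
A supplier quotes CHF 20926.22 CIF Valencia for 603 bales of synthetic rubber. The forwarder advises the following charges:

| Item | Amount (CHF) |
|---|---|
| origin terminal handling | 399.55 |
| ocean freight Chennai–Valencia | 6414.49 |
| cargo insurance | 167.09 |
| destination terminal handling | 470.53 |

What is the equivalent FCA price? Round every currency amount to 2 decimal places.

Not relevant to the conversion: destination terminal — on the buyer under both terms; not part of either seller's price.
From CIF to FCA, the seller no longer bears: origin terminal, freight, insurance.
FCA price = 20926.22 − 399.55 − 6414.49 − 167.09 = 13945.09

FCA price: CHF 13945.09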